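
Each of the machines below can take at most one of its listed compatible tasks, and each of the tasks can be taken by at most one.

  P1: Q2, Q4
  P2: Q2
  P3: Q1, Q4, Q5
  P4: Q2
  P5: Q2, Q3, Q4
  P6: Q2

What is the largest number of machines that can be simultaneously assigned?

Unit-capacity flow: source→left, listed edges, right→sink; max matching = max flow.
Augmenting path P1→Q2 (+1); matched 1.
Augmenting path P3→Q1 (+1); matched 2.
Augmenting path P5→Q3 (+1); matched 3.
Augmenting path P2→Q2→P1→Q4 (+1); matched 4.
No augmenting path remains; maximum matching = 4.
König certificate: {P1, P3, P5, Q2} is a vertex cover of size 4 (every listed pair touches it), so no matching can be larger.

4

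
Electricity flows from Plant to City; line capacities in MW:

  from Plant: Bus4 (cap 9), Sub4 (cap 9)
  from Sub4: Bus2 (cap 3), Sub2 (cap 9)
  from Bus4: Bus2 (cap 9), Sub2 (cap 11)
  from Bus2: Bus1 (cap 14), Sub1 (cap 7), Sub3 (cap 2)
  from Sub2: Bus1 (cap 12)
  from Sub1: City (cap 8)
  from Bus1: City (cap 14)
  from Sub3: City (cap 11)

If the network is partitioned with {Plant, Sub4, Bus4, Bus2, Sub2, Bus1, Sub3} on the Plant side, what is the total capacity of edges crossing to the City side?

Edges leaving {Plant, Sub4, Bus4, Bus2, Sub2, Bus1, Sub3}: Bus2→Sub1 (7), Bus1→City (14), Sub3→City (11).
Cut capacity = 7 + 14 + 11 = 32.

32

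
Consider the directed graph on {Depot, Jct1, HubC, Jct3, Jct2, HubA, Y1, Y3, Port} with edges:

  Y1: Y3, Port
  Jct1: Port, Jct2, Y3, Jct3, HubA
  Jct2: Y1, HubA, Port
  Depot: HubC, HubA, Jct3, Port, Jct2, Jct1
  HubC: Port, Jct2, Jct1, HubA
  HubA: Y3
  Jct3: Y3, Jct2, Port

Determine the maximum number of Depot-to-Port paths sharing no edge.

Assign every edge capacity 1; by Menger, the answer equals the max flow.
Path Depot→Port (+1); total 1.
Path Depot→Jct1→Port (+1); total 2.
Path Depot→HubC→Port (+1); total 3.
Path Depot→Jct3→Port (+1); total 4.
Path Depot→Jct2→Port (+1); total 5.
No residual Depot→Port path; max flow = 5.
Certifying cut of size 5: {Depot→HubC, Depot→Jct1, Depot→Jct2, Depot→Jct3, Depot→Port}.

5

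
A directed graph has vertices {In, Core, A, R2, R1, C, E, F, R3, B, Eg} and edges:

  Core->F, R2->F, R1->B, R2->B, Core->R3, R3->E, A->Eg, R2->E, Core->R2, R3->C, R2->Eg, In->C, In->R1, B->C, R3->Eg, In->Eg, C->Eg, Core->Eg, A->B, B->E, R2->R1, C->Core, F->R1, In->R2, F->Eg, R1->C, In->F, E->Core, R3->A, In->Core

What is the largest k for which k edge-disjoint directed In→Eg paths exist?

6

Assign every edge capacity 1; by Menger, the answer equals the max flow.
Path In→Eg (+1); total 1.
Path In→Core→Eg (+1); total 2.
Path In→R2→Eg (+1); total 3.
Path In→C→Eg (+1); total 4.
Path In→F→Eg (+1); total 5.
Path In→R1→C→Core→R3→Eg (+1); total 6.
No residual In→Eg path; max flow = 6.
Certifying cut of size 6: {In→C, In→Core, In→Eg, In→F, In→R1, In→R2}.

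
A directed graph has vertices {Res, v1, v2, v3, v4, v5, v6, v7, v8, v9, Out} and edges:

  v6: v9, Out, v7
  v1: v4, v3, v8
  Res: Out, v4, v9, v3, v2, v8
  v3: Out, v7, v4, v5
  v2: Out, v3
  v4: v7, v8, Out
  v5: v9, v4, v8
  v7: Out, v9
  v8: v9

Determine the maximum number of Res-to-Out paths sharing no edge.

Assign every edge capacity 1; by Menger, the answer equals the max flow.
Path Res→Out (+1); total 1.
Path Res→v2→Out (+1); total 2.
Path Res→v3→Out (+1); total 3.
Path Res→v4→Out (+1); total 4.
No residual Res→Out path; max flow = 4.
Certifying cut of size 4: {Res→Out, Res→v2, Res→v3, Res→v4}.

4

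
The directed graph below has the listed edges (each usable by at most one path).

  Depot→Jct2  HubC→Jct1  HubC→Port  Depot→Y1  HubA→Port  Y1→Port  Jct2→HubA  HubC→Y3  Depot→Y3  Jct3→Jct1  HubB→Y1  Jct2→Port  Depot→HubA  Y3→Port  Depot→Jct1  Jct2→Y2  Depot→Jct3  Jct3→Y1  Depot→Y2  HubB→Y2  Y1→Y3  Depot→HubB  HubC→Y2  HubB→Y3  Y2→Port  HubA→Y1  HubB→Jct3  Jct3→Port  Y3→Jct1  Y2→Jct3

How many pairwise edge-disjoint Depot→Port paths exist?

6

Assign every edge capacity 1; by Menger, the answer equals the max flow.
Path Depot→Jct2→Port (+1); total 1.
Path Depot→HubA→Port (+1); total 2.
Path Depot→Y2→Port (+1); total 3.
Path Depot→Jct3→Port (+1); total 4.
Path Depot→Y1→Port (+1); total 5.
Path Depot→Y3→Port (+1); total 6.
No residual Depot→Port path; max flow = 6.
Certifying cut of size 6: {Depot→HubA, Depot→Jct2, Jct3→Port, Y1→Port, Y2→Port, Y3→Port}.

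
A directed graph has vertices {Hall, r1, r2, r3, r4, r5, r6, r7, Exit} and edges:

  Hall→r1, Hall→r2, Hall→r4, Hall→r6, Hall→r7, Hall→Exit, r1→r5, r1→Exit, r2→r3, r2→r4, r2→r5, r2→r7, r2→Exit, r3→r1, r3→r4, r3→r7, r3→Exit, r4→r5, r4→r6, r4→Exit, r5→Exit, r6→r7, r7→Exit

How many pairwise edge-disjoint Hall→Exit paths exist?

5

Assign every edge capacity 1; by Menger, the answer equals the max flow.
Path Hall→Exit (+1); total 1.
Path Hall→r1→Exit (+1); total 2.
Path Hall→r2→Exit (+1); total 3.
Path Hall→r4→Exit (+1); total 4.
Path Hall→r7→Exit (+1); total 5.
No residual Hall→Exit path; max flow = 5.
Certifying cut of size 5: {Hall→Exit, Hall→r1, Hall→r2, Hall→r4, r7→Exit}.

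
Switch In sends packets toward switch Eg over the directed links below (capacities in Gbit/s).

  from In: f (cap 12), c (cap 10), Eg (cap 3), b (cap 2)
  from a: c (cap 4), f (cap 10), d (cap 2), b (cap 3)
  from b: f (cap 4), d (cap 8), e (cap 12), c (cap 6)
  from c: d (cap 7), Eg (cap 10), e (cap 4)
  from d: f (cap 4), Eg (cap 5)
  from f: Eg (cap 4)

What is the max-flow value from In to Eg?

19

Augment In→Eg: bottleneck 3, flow now 3.
Augment In→c→Eg: bottleneck 10, flow now 13.
Augment In→f→Eg: bottleneck 4, flow now 17.
Augment In→b→d→Eg: bottleneck 2, flow now 19.
No augmenting path remains; maximum flow = 19.
In the residual graph, reachable from In: {In, f}.
Min-cut edges: In→b (2), In→c (10), In→Eg (3), f→Eg (4); capacity 2 + 10 + 3 + 4 = 19.
This cut is saturated, so no flow can exceed 19.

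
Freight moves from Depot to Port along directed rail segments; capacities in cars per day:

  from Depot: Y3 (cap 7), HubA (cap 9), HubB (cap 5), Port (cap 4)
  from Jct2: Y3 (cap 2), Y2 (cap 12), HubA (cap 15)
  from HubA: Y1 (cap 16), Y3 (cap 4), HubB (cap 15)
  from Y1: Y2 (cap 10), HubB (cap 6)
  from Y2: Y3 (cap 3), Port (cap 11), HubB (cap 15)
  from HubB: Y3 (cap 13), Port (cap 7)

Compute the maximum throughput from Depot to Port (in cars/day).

18

Augment Depot→Port: bottleneck 4, flow now 4.
Augment Depot→HubB→Port: bottleneck 5, flow now 9.
Augment Depot→HubA→HubB→Port: bottleneck 2, flow now 11.
Augment Depot→HubA→Y1→Y2→Port: bottleneck 7, flow now 18.
No augmenting path remains; maximum flow = 18.
In the residual graph, reachable from Depot: {Depot, Y3}.
Min-cut edges: Depot→HubA (9), Depot→HubB (5), Depot→Port (4); capacity 9 + 5 + 4 = 18.
This cut is saturated, so no flow can exceed 18.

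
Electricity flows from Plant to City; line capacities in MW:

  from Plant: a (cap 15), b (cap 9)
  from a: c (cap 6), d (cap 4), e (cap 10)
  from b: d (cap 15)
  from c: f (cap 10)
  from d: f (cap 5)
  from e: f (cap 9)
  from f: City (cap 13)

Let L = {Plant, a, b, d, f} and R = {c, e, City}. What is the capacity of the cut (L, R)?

Edges leaving {Plant, a, b, d, f}: a→c (6), a→e (10), f→City (13).
Cut capacity = 6 + 10 + 13 = 29.

29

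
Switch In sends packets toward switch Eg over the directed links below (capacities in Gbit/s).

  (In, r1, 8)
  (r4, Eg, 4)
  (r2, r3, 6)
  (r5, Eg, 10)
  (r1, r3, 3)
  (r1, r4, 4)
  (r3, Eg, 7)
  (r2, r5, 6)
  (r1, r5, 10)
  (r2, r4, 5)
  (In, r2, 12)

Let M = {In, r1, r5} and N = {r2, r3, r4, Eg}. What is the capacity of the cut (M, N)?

Edges leaving {In, r1, r5}: In→r2 (12), r1→r3 (3), r1→r4 (4), r5→Eg (10).
Cut capacity = 12 + 3 + 4 + 10 = 29.

29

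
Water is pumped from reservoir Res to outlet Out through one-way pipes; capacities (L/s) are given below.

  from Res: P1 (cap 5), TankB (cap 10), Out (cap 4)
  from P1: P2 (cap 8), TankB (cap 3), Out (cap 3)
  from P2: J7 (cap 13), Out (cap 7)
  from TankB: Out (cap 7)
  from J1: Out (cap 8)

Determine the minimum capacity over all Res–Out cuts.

16

Augment Res→Out: bottleneck 4, flow now 4.
Augment Res→P1→Out: bottleneck 3, flow now 7.
Augment Res→TankB→Out: bottleneck 7, flow now 14.
Augment Res→P1→P2→Out: bottleneck 2, flow now 16.
No augmenting path remains; maximum flow = 16.
By max-flow min-cut, the minimum cut capacity equals the max flow.
In the residual graph, reachable from Res: {Res, TankB}.
Min-cut edges: Res→P1 (5), Res→Out (4), TankB→Out (7); capacity 5 + 4 + 7 = 16.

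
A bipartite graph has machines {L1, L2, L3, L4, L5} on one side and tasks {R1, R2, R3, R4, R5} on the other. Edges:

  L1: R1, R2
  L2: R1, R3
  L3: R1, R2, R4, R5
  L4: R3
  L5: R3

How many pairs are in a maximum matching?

4

Unit-capacity flow: source→left, listed edges, right→sink; max matching = max flow.
Augmenting path L1→R1 (+1); matched 1.
Augmenting path L2→R3 (+1); matched 2.
Augmenting path L3→R2 (+1); matched 3.
Augmenting path L4→R3→L2→R1→L1→R2→L3→R4 (+1); matched 4.
No augmenting path remains; maximum matching = 4.
König certificate: {L1, L2, L3, R3} is a vertex cover of size 4 (every listed pair touches it), so no matching can be larger.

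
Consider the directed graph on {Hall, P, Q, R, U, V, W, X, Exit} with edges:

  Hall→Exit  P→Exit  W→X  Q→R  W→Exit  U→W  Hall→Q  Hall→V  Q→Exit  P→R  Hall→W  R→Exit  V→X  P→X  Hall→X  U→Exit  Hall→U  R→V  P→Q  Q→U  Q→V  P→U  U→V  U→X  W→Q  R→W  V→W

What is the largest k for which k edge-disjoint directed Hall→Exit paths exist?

5

Assign every edge capacity 1; by Menger, the answer equals the max flow.
Path Hall→Exit (+1); total 1.
Path Hall→Q→Exit (+1); total 2.
Path Hall→U→Exit (+1); total 3.
Path Hall→W→Exit (+1); total 4.
Path Hall→V→W→Q→R→Exit (+1); total 5.
No residual Hall→Exit path; max flow = 5.
Certifying cut of size 5: {Hall→Exit, Hall→Q, Hall→U, Hall→V, Hall→W}.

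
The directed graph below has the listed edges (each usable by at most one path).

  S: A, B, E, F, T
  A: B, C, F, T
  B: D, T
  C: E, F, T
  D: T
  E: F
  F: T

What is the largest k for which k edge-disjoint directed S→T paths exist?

Assign every edge capacity 1; by Menger, the answer equals the max flow.
Path S→T (+1); total 1.
Path S→A→T (+1); total 2.
Path S→B→T (+1); total 3.
Path S→F→T (+1); total 4.
No residual S→T path; max flow = 4.
Certifying cut of size 4: {F→T, S→A, S→B, S→T}.

4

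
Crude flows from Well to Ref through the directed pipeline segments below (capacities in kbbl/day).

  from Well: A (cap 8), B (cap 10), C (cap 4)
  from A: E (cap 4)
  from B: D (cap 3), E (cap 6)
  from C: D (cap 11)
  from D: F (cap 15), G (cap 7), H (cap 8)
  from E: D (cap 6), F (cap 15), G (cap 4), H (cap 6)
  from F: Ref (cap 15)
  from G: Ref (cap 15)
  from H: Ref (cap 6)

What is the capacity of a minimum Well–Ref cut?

Augment Well→A→E→F→Ref: bottleneck 4, flow now 4.
Augment Well→B→D→F→Ref: bottleneck 3, flow now 7.
Augment Well→B→E→F→Ref: bottleneck 6, flow now 13.
Augment Well→C→D→F→Ref: bottleneck 2, flow now 15.
Augment Well→C→D→G→Ref: bottleneck 2, flow now 17.
No augmenting path remains; maximum flow = 17.
By max-flow min-cut, the minimum cut capacity equals the max flow.
In the residual graph, reachable from Well: {Well, A, B}.
Min-cut edges: Well→C (4), A→E (4), B→D (3), B→E (6); capacity 4 + 4 + 3 + 6 = 17.

17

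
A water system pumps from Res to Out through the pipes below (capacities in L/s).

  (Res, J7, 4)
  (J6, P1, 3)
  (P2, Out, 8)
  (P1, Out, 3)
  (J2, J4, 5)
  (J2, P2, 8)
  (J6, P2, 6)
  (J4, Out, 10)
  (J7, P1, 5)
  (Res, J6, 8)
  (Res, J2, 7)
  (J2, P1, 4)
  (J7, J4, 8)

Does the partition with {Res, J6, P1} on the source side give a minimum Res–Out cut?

No — its capacity is 20, but the minimum cut has capacity 19.

Given cut capacity: 4 + 7 + 6 + 3 = 20.
Augment Res→J7→P1→Out: bottleneck 3, flow now 3.
Augment Res→J7→J4→Out: bottleneck 1, flow now 4.
Augment Res→J2→P2→Out: bottleneck 7, flow now 11.
Augment Res→J6→P2→Out: bottleneck 1, flow now 12.
Augment Res→J6→P1→J7→J4→Out: bottleneck 3, flow now 15. (uses reverse residual edge)
Augment Res→J6→P2→J2→J4→Out: bottleneck 4, flow now 19. (uses reverse residual edge)
No augmenting path remains; maximum flow = 19.
In the residual graph, reachable from Res: {Res}.
Min-cut edges: Res→J7 (4), Res→J2 (7), Res→J6 (8); capacity 4 + 7 + 8 = 19.
Cut capacity 20 exceeds the max flow 19, so it is not minimum.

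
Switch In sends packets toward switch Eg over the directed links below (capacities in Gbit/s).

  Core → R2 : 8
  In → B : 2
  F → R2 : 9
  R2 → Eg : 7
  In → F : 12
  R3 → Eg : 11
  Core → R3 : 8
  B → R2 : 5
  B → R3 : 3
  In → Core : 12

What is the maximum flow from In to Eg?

Augment In→F→R2→Eg: bottleneck 7, flow now 7.
Augment In→Core→R3→Eg: bottleneck 8, flow now 15.
Augment In→B→R3→Eg: bottleneck 2, flow now 17.
No augmenting path remains; maximum flow = 17.
In the residual graph, reachable from In: {In, F, Core, R2}.
Min-cut edges: In→B (2), Core→R3 (8), R2→Eg (7); capacity 2 + 8 + 7 = 17.
This cut is saturated, so no flow can exceed 17.

17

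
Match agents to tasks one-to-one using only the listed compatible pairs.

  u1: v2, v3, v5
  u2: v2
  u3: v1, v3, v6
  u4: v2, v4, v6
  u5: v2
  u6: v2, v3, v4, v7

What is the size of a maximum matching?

Unit-capacity flow: source→left, listed edges, right→sink; max matching = max flow.
Augmenting path u1→v2 (+1); matched 1.
Augmenting path u3→v1 (+1); matched 2.
Augmenting path u4→v4 (+1); matched 3.
Augmenting path u6→v3 (+1); matched 4.
Augmenting path u2→v2→u1→v5 (+1); matched 5.
No augmenting path remains; maximum matching = 5.
König certificate: {u1, u3, u4, u6, v2} is a vertex cover of size 5 (every listed pair touches it), so no matching can be larger.

5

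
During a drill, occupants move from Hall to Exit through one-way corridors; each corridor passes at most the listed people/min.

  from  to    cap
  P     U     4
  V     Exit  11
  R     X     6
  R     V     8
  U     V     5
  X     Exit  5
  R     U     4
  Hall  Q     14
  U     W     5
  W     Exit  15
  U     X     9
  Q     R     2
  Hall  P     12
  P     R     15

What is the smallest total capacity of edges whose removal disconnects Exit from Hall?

Augment Hall→P→R→V→Exit: bottleneck 8, flow now 8.
Augment Hall→P→R→X→Exit: bottleneck 4, flow now 12.
Augment Hall→Q→R→X→Exit: bottleneck 1, flow now 13.
Augment Hall→Q→R→U→V→Exit: bottleneck 1, flow now 14.
No augmenting path remains; maximum flow = 14.
By max-flow min-cut, the minimum cut capacity equals the max flow.
In the residual graph, reachable from Hall: {Hall, Q}.
Min-cut edges: Hall→P (12), Q→R (2); capacity 12 + 2 = 14.

14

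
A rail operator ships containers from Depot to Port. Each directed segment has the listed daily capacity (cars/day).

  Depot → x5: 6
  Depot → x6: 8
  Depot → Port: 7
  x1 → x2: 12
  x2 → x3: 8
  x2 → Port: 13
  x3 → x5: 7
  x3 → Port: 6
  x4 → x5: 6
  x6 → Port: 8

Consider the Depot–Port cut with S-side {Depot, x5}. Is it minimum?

Yes — it is a minimum cut (capacity 15).

Given cut capacity: 8 + 7 = 15.
Augment Depot→Port: bottleneck 7, flow now 7.
Augment Depot→x6→Port: bottleneck 8, flow now 15.
No augmenting path remains; maximum flow = 15.
Cut capacity 15 equals the max flow, so it is a minimum cut.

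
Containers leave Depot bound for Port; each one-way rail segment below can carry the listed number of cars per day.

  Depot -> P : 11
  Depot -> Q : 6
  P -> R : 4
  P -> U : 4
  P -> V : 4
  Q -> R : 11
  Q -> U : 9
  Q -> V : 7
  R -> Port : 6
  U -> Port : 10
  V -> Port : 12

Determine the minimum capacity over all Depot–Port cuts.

17

Augment Depot→P→R→Port: bottleneck 4, flow now 4.
Augment Depot→P→U→Port: bottleneck 4, flow now 8.
Augment Depot→P→V→Port: bottleneck 3, flow now 11.
Augment Depot→Q→R→Port: bottleneck 2, flow now 13.
Augment Depot→Q→U→Port: bottleneck 4, flow now 17.
No augmenting path remains; maximum flow = 17.
By max-flow min-cut, the minimum cut capacity equals the max flow.
In the residual graph, reachable from Depot: {Depot}.
Min-cut edges: Depot→P (11), Depot→Q (6); capacity 11 + 6 = 17.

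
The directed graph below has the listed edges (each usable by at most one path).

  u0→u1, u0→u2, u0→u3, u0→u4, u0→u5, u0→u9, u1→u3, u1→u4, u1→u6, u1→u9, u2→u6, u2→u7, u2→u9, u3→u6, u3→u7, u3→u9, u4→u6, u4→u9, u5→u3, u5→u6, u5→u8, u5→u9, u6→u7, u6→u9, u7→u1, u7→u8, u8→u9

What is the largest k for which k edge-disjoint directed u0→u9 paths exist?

6

Assign every edge capacity 1; by Menger, the answer equals the max flow.
Path u0→u9 (+1); total 1.
Path u0→u1→u9 (+1); total 2.
Path u0→u2→u9 (+1); total 3.
Path u0→u3→u9 (+1); total 4.
Path u0→u4→u9 (+1); total 5.
Path u0→u5→u9 (+1); total 6.
No residual u0→u9 path; max flow = 6.
Certifying cut of size 6: {u0→u1, u0→u2, u0→u3, u0→u4, u0→u5, u0→u9}.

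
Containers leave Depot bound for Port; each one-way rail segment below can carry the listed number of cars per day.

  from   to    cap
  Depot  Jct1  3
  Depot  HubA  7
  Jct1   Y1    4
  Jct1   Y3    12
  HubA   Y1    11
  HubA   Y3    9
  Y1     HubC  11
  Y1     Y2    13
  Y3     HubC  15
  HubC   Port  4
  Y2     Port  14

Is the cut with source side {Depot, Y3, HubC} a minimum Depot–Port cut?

Given cut capacity: 3 + 7 + 4 = 14.
Augment Depot→Jct1→Y1→HubC→Port: bottleneck 3, flow now 3.
Augment Depot→HubA→Y1→HubC→Port: bottleneck 1, flow now 4.
Augment Depot→HubA→Y1→Y2→Port: bottleneck 6, flow now 10.
No augmenting path remains; maximum flow = 10.
In the residual graph, reachable from Depot: {Depot}.
Min-cut edges: Depot→Jct1 (3), Depot→HubA (7); capacity 3 + 7 = 10.
Cut capacity 14 exceeds the max flow 10, so it is not minimum.

No — its capacity is 14, but the minimum cut has capacity 10.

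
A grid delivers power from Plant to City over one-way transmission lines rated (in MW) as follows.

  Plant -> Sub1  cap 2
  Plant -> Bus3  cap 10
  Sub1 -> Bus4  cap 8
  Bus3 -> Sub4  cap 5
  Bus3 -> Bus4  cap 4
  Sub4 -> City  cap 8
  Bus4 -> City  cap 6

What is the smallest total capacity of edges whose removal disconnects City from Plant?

11

Augment Plant→Sub1→Bus4→City: bottleneck 2, flow now 2.
Augment Plant→Bus3→Sub4→City: bottleneck 5, flow now 7.
Augment Plant→Bus3→Bus4→City: bottleneck 4, flow now 11.
No augmenting path remains; maximum flow = 11.
By max-flow min-cut, the minimum cut capacity equals the max flow.
In the residual graph, reachable from Plant: {Plant, Bus3}.
Min-cut edges: Plant→Sub1 (2), Bus3→Sub4 (5), Bus3→Bus4 (4); capacity 2 + 5 + 4 = 11.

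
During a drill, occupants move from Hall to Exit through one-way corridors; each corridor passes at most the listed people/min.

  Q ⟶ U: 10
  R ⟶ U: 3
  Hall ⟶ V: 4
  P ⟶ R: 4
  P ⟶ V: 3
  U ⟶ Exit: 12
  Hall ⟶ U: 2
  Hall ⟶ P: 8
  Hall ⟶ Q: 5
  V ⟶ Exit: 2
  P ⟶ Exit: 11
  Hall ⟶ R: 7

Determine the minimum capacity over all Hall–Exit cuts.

20

Augment Hall→P→Exit: bottleneck 8, flow now 8.
Augment Hall→U→Exit: bottleneck 2, flow now 10.
Augment Hall→V→Exit: bottleneck 2, flow now 12.
Augment Hall→Q→U→Exit: bottleneck 5, flow now 17.
Augment Hall→R→U→Exit: bottleneck 3, flow now 20.
No augmenting path remains; maximum flow = 20.
By max-flow min-cut, the minimum cut capacity equals the max flow.
In the residual graph, reachable from Hall: {Hall, R, V}.
Min-cut edges: Hall→P (8), Hall→Q (5), Hall→U (2), R→U (3), V→Exit (2); capacity 8 + 5 + 2 + 3 + 2 = 20.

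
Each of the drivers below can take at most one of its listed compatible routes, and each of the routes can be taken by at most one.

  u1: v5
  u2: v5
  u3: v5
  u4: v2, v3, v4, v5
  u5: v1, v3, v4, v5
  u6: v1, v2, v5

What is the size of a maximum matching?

4

Unit-capacity flow: source→left, listed edges, right→sink; max matching = max flow.
Augmenting path u1→v5 (+1); matched 1.
Augmenting path u4→v2 (+1); matched 2.
Augmenting path u5→v1 (+1); matched 3.
Augmenting path u6→v1→u5→v3 (+1); matched 4.
No augmenting path remains; maximum matching = 4.
König certificate: {u4, u5, u6, v5} is a vertex cover of size 4 (every listed pair touches it), so no matching can be larger.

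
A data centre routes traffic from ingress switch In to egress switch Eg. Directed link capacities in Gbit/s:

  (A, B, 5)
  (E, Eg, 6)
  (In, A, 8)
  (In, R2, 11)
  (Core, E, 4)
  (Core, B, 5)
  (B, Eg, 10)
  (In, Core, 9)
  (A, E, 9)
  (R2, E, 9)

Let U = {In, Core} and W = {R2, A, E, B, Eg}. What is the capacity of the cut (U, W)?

Edges leaving {In, Core}: In→R2 (11), In→A (8), Core→E (4), Core→B (5).
Cut capacity = 11 + 8 + 4 + 5 = 28.

28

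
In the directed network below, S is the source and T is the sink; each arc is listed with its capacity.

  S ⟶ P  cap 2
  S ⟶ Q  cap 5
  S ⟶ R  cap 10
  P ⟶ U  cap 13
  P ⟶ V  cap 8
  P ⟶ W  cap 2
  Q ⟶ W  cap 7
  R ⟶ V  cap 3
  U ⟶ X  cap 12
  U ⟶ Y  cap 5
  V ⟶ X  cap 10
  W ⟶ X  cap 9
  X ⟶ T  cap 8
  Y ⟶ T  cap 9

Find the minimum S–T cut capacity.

10

Augment S→P→U→X→T: bottleneck 2, flow now 2.
Augment S→Q→W→X→T: bottleneck 5, flow now 7.
Augment S→R→V→X→T: bottleneck 1, flow now 8.
Augment S→R→V→X→U→Y→T: bottleneck 2, flow now 10. (uses reverse residual edge)
No augmenting path remains; maximum flow = 10.
By max-flow min-cut, the minimum cut capacity equals the max flow.
In the residual graph, reachable from S: {S, R}.
Min-cut edges: S→P (2), S→Q (5), R→V (3); capacity 2 + 5 + 3 = 10.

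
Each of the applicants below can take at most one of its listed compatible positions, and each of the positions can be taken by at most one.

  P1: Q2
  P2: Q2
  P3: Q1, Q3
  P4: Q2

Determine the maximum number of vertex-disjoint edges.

Unit-capacity flow: source→left, listed edges, right→sink; max matching = max flow.
Augmenting path P1→Q2 (+1); matched 1.
Augmenting path P3→Q1 (+1); matched 2.
No augmenting path remains; maximum matching = 2.
König certificate: {P3, Q2} is a vertex cover of size 2 (every listed pair touches it), so no matching can be larger.

2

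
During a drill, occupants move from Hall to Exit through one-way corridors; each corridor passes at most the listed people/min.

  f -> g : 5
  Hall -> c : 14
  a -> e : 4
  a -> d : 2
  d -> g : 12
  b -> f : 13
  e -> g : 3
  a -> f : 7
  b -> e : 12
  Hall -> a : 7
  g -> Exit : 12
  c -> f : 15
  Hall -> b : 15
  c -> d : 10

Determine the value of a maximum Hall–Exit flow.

Augment Hall→a→d→g→Exit: bottleneck 2, flow now 2.
Augment Hall→a→e→g→Exit: bottleneck 3, flow now 5.
Augment Hall→a→f→g→Exit: bottleneck 2, flow now 7.
Augment Hall→b→f→g→Exit: bottleneck 3, flow now 10.
Augment Hall→c→d→g→Exit: bottleneck 2, flow now 12.
No augmenting path remains; maximum flow = 12.
In the residual graph, reachable from Hall: {Hall, a, b, c, d, e, f, g}.
Min-cut edges: g→Exit (12); capacity 12 = 12.
This cut is saturated, so no flow can exceed 12.

12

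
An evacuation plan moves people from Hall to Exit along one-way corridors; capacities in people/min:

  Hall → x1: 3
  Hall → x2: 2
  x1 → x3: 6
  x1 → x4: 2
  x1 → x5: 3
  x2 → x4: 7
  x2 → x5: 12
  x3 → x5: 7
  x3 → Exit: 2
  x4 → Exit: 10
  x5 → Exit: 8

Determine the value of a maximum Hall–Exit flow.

5

Augment Hall→x1→x3→Exit: bottleneck 2, flow now 2.
Augment Hall→x1→x4→Exit: bottleneck 1, flow now 3.
Augment Hall→x2→x4→Exit: bottleneck 2, flow now 5.
No augmenting path remains; maximum flow = 5.
In the residual graph, reachable from Hall: {Hall}.
Min-cut edges: Hall→x1 (3), Hall→x2 (2); capacity 3 + 2 = 5.
This cut is saturated, so no flow can exceed 5.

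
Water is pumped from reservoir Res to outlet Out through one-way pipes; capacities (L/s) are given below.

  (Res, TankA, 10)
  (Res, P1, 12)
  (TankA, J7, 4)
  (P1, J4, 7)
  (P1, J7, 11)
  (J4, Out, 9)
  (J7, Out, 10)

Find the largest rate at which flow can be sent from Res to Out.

16

Augment Res→TankA→J7→Out: bottleneck 4, flow now 4.
Augment Res→P1→J4→Out: bottleneck 7, flow now 11.
Augment Res→P1→J7→Out: bottleneck 5, flow now 16.
No augmenting path remains; maximum flow = 16.
In the residual graph, reachable from Res: {Res, TankA}.
Min-cut edges: Res→P1 (12), TankA→J7 (4); capacity 12 + 4 = 16.
This cut is saturated, so no flow can exceed 16.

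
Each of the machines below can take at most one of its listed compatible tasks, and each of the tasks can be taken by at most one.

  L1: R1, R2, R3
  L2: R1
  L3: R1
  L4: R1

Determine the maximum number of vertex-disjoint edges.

2

Unit-capacity flow: source→left, listed edges, right→sink; max matching = max flow.
Augmenting path L1→R1 (+1); matched 1.
Augmenting path L2→R1→L1→R2 (+1); matched 2.
No augmenting path remains; maximum matching = 2.
König certificate: {L1, R1} is a vertex cover of size 2 (every listed pair touches it), so no matching can be larger.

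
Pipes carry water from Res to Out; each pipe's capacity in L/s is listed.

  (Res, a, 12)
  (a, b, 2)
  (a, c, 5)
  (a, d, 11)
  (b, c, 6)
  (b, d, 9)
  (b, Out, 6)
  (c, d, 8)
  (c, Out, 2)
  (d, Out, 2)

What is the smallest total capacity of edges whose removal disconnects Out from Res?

Augment Res→a→b→Out: bottleneck 2, flow now 2.
Augment Res→a→c→Out: bottleneck 2, flow now 4.
Augment Res→a→d→Out: bottleneck 2, flow now 6.
No augmenting path remains; maximum flow = 6.
By max-flow min-cut, the minimum cut capacity equals the max flow.
In the residual graph, reachable from Res: {Res, a, c, d}.
Min-cut edges: a→b (2), c→Out (2), d→Out (2); capacity 2 + 2 + 2 = 6.

6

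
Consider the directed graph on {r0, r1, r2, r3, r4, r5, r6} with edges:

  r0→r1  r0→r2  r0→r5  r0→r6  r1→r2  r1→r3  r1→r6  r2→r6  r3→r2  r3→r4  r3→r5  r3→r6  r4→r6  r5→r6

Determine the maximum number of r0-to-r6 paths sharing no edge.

Assign every edge capacity 1; by Menger, the answer equals the max flow.
Path r0→r6 (+1); total 1.
Path r0→r1→r6 (+1); total 2.
Path r0→r2→r6 (+1); total 3.
Path r0→r5→r6 (+1); total 4.
No residual r0→r6 path; max flow = 4.
Certifying cut of size 4: {r0→r1, r0→r2, r0→r5, r0→r6}.

4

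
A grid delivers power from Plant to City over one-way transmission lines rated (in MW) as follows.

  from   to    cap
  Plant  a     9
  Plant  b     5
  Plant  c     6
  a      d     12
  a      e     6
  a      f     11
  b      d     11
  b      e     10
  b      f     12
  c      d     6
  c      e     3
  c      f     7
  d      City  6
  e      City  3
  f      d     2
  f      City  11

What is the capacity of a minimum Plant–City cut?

20

Augment Plant→a→d→City: bottleneck 6, flow now 6.
Augment Plant→a→e→City: bottleneck 3, flow now 9.
Augment Plant→b→f→City: bottleneck 5, flow now 14.
Augment Plant→c→f→City: bottleneck 6, flow now 20.
No augmenting path remains; maximum flow = 20.
By max-flow min-cut, the minimum cut capacity equals the max flow.
In the residual graph, reachable from Plant: {Plant}.
Min-cut edges: Plant→a (9), Plant→b (5), Plant→c (6); capacity 9 + 5 + 6 = 20.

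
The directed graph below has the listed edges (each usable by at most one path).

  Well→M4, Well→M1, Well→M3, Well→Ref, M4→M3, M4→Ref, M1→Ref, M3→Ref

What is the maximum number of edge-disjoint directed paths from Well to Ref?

Assign every edge capacity 1; by Menger, the answer equals the max flow.
Path Well→Ref (+1); total 1.
Path Well→M4→Ref (+1); total 2.
Path Well→M1→Ref (+1); total 3.
Path Well→M3→Ref (+1); total 4.
No residual Well→Ref path; max flow = 4.
Certifying cut of size 4: {Well→M1, Well→M3, Well→M4, Well→Ref}.

4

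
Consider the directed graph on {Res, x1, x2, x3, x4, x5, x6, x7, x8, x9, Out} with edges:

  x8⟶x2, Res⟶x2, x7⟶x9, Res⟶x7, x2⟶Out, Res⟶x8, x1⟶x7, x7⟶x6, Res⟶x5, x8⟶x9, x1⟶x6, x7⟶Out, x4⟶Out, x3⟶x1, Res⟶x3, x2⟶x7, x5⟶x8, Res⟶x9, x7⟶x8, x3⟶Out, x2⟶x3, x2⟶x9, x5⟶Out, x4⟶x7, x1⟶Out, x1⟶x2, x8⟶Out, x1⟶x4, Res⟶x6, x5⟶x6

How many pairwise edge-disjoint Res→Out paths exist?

5

Assign every edge capacity 1; by Menger, the answer equals the max flow.
Path Res→x2→Out (+1); total 1.
Path Res→x3→Out (+1); total 2.
Path Res→x5→Out (+1); total 3.
Path Res→x7→Out (+1); total 4.
Path Res→x8→Out (+1); total 5.
No residual Res→Out path; max flow = 5.
Certifying cut of size 5: {Res→x2, Res→x3, Res→x5, Res→x7, Res→x8}.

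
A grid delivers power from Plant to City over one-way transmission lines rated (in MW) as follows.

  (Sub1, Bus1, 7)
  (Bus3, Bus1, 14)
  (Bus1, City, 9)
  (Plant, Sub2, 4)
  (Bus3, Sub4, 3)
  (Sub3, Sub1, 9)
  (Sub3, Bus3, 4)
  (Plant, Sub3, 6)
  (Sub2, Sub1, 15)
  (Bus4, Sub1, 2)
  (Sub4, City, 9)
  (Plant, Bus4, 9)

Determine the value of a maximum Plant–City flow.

11

Augment Plant→Sub2→Sub1→Bus1→City: bottleneck 4, flow now 4.
Augment Plant→Bus4→Sub1→Bus1→City: bottleneck 2, flow now 6.
Augment Plant→Sub3→Bus3→Bus1→City: bottleneck 3, flow now 9.
Augment Plant→Sub3→Bus3→Sub4→City: bottleneck 1, flow now 10.
Augment Plant→Sub3→Sub1→Bus1→Bus3→Sub4→City: bottleneck 1, flow now 11. (uses reverse residual edge)
No augmenting path remains; maximum flow = 11.
In the residual graph, reachable from Plant: {Plant, Sub2, Bus4, Sub3, Sub1}.
Min-cut edges: Sub3→Bus3 (4), Sub1→Bus1 (7); capacity 4 + 7 = 11.
This cut is saturated, so no flow can exceed 11.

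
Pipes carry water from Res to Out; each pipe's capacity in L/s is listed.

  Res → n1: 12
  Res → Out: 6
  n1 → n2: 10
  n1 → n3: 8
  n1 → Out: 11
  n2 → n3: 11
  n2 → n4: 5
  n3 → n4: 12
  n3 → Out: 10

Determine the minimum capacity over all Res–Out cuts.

Augment Res→Out: bottleneck 6, flow now 6.
Augment Res→n1→Out: bottleneck 11, flow now 17.
Augment Res→n1→n3→Out: bottleneck 1, flow now 18.
No augmenting path remains; maximum flow = 18.
By max-flow min-cut, the minimum cut capacity equals the max flow.
In the residual graph, reachable from Res: {Res}.
Min-cut edges: Res→n1 (12), Res→Out (6); capacity 12 + 6 = 18.

18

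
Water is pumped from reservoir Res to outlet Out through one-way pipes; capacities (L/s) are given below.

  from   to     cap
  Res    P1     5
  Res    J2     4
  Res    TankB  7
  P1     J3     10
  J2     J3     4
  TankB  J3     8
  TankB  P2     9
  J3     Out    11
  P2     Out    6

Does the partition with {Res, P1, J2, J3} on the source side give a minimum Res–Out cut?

Given cut capacity: 7 + 11 = 18.
Augment Res→P1→J3→Out: bottleneck 5, flow now 5.
Augment Res→J2→J3→Out: bottleneck 4, flow now 9.
Augment Res→TankB→J3→Out: bottleneck 2, flow now 11.
Augment Res→TankB→P2→Out: bottleneck 5, flow now 16.
No augmenting path remains; maximum flow = 16.
In the residual graph, reachable from Res: {Res}.
Min-cut edges: Res→P1 (5), Res→J2 (4), Res→TankB (7); capacity 5 + 4 + 7 = 16.
Cut capacity 18 exceeds the max flow 16, so it is not minimum.

No — its capacity is 18, but the minimum cut has capacity 16.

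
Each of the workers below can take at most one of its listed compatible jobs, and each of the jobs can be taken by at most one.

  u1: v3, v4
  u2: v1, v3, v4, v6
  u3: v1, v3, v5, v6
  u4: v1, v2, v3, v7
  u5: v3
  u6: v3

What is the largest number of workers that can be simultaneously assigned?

5

Unit-capacity flow: source→left, listed edges, right→sink; max matching = max flow.
Augmenting path u1→v3 (+1); matched 1.
Augmenting path u2→v1 (+1); matched 2.
Augmenting path u3→v5 (+1); matched 3.
Augmenting path u4→v2 (+1); matched 4.
Augmenting path u5→v3→u1→v4 (+1); matched 5.
No augmenting path remains; maximum matching = 5.
König certificate: {u1, u2, u3, u4, v3} is a vertex cover of size 5 (every listed pair touches it), so no matching can be larger.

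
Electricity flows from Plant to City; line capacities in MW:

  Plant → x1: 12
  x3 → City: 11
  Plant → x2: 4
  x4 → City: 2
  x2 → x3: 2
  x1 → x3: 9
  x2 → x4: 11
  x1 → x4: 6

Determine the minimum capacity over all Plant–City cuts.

13

Augment Plant→x1→x3→City: bottleneck 9, flow now 9.
Augment Plant→x1→x4→City: bottleneck 2, flow now 11.
Augment Plant→x2→x3→City: bottleneck 2, flow now 13.
No augmenting path remains; maximum flow = 13.
By max-flow min-cut, the minimum cut capacity equals the max flow.
In the residual graph, reachable from Plant: {Plant, x1, x2, x4}.
Min-cut edges: x1→x3 (9), x2→x3 (2), x4→City (2); capacity 9 + 2 + 2 = 13.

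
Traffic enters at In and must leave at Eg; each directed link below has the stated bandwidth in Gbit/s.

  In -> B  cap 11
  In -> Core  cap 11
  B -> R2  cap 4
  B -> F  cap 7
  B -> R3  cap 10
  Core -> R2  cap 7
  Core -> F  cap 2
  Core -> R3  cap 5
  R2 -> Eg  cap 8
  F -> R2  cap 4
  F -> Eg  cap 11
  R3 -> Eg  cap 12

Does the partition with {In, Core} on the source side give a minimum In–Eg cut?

Given cut capacity: 11 + 7 + 2 + 5 = 25.
Augment In→B→R2→Eg: bottleneck 4, flow now 4.
Augment In→B→F→Eg: bottleneck 7, flow now 11.
Augment In→Core→R2→Eg: bottleneck 4, flow now 15.
Augment In→Core→F→Eg: bottleneck 2, flow now 17.
Augment In→Core→R3→Eg: bottleneck 5, flow now 22.
No augmenting path remains; maximum flow = 22.
In the residual graph, reachable from In: {In}.
Min-cut edges: In→B (11), In→Core (11); capacity 11 + 11 = 22.
Cut capacity 25 exceeds the max flow 22, so it is not minimum.

No — its capacity is 25, but the minimum cut has capacity 22.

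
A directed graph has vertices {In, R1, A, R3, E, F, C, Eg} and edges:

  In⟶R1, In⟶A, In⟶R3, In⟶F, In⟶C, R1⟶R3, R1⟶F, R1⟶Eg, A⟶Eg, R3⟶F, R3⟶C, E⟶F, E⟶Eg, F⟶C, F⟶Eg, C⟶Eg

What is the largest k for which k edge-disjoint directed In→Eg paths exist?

4

Assign every edge capacity 1; by Menger, the answer equals the max flow.
Path In→R1→Eg (+1); total 1.
Path In→A→Eg (+1); total 2.
Path In→F→Eg (+1); total 3.
Path In→C→Eg (+1); total 4.
No residual In→Eg path; max flow = 4.
Certifying cut of size 4: {C→Eg, F→Eg, In→A, In→R1}.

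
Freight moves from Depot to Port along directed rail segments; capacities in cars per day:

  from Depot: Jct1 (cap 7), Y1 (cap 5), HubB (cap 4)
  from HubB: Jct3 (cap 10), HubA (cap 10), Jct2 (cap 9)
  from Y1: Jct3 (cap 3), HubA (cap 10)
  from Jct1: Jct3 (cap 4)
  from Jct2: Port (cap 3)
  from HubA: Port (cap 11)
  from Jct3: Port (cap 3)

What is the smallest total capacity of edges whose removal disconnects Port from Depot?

Augment Depot→HubB→Jct2→Port: bottleneck 3, flow now 3.
Augment Depot→HubB→HubA→Port: bottleneck 1, flow now 4.
Augment Depot→Y1→HubA→Port: bottleneck 5, flow now 9.
Augment Depot→Jct1→Jct3→Port: bottleneck 3, flow now 12.
No augmenting path remains; maximum flow = 12.
By max-flow min-cut, the minimum cut capacity equals the max flow.
In the residual graph, reachable from Depot: {Depot, Jct1, Jct3}.
Min-cut edges: Depot→HubB (4), Depot→Y1 (5), Jct3→Port (3); capacity 4 + 5 + 3 = 12.

12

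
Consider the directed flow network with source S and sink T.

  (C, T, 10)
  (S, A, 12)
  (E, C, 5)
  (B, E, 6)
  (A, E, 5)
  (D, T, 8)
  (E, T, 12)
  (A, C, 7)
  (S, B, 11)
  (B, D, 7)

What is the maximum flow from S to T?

Augment S→A→C→T: bottleneck 7, flow now 7.
Augment S→A→E→T: bottleneck 5, flow now 12.
Augment S→B→D→T: bottleneck 7, flow now 19.
Augment S→B→E→T: bottleneck 4, flow now 23.
No augmenting path remains; maximum flow = 23.
In the residual graph, reachable from S: {S}.
Min-cut edges: S→A (12), S→B (11); capacity 12 + 11 = 23.
This cut is saturated, so no flow can exceed 23.

23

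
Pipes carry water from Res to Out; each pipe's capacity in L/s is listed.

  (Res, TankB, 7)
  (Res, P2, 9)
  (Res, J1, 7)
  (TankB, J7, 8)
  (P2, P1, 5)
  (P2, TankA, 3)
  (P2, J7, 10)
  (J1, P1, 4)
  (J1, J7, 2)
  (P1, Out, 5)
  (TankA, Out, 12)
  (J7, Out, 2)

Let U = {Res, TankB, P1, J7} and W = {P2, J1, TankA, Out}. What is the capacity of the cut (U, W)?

23

Edges leaving {Res, TankB, P1, J7}: Res→P2 (9), Res→J1 (7), P1→Out (5), J7→Out (2).
Cut capacity = 9 + 7 + 5 + 2 = 23.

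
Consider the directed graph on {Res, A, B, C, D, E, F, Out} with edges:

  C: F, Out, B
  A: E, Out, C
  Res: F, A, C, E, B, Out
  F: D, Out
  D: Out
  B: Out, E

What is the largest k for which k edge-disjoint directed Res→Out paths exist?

Assign every edge capacity 1; by Menger, the answer equals the max flow.
Path Res→Out (+1); total 1.
Path Res→A→Out (+1); total 2.
Path Res→B→Out (+1); total 3.
Path Res→C→Out (+1); total 4.
Path Res→F→Out (+1); total 5.
No residual Res→Out path; max flow = 5.
Certifying cut of size 5: {Res→A, Res→B, Res→C, Res→F, Res→Out}.

5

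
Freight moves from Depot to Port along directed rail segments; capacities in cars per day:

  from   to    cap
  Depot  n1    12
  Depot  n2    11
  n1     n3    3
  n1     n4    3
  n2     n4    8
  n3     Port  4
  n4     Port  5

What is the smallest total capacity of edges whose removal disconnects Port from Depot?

8

Augment Depot→n1→n3→Port: bottleneck 3, flow now 3.
Augment Depot→n1→n4→Port: bottleneck 3, flow now 6.
Augment Depot→n2→n4→Port: bottleneck 2, flow now 8.
No augmenting path remains; maximum flow = 8.
By max-flow min-cut, the minimum cut capacity equals the max flow.
In the residual graph, reachable from Depot: {Depot, n1, n2, n4}.
Min-cut edges: n1→n3 (3), n4→Port (5); capacity 3 + 5 = 8.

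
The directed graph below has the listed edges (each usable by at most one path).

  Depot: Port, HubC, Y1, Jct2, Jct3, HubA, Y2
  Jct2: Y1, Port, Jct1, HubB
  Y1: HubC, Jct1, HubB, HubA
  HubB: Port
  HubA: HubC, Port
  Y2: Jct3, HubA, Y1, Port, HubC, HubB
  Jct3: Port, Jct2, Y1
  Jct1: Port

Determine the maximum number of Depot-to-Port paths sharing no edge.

Assign every edge capacity 1; by Menger, the answer equals the max flow.
Path Depot→Port (+1); total 1.
Path Depot→Jct3→Port (+1); total 2.
Path Depot→Jct2→Port (+1); total 3.
Path Depot→Y2→Port (+1); total 4.
Path Depot→HubA→Port (+1); total 5.
Path Depot→Y1→Jct1→Port (+1); total 6.
No residual Depot→Port path; max flow = 6.
Certifying cut of size 6: {Depot→HubA, Depot→Jct2, Depot→Jct3, Depot→Port, Depot→Y1, Depot→Y2}.

6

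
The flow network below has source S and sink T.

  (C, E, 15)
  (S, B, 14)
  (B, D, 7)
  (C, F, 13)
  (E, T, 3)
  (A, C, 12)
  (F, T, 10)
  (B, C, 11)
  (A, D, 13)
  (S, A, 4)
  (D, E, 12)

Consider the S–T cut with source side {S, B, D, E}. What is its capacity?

18

Edges leaving {S, B, D, E}: S→A (4), B→C (11), E→T (3).
Cut capacity = 4 + 11 + 3 = 18.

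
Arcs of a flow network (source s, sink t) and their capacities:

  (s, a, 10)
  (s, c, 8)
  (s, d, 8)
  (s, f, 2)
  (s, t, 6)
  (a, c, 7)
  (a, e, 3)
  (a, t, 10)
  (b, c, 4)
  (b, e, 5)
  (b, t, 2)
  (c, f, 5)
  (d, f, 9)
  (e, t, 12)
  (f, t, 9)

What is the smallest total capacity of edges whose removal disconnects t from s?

Augment s→t: bottleneck 6, flow now 6.
Augment s→a→t: bottleneck 10, flow now 16.
Augment s→f→t: bottleneck 2, flow now 18.
Augment s→c→f→t: bottleneck 5, flow now 23.
Augment s→d→f→t: bottleneck 2, flow now 25.
No augmenting path remains; maximum flow = 25.
By max-flow min-cut, the minimum cut capacity equals the max flow.
In the residual graph, reachable from s: {s, c, d, f}.
Min-cut edges: s→a (10), s→t (6), f→t (9); capacity 10 + 6 + 9 = 25.

25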